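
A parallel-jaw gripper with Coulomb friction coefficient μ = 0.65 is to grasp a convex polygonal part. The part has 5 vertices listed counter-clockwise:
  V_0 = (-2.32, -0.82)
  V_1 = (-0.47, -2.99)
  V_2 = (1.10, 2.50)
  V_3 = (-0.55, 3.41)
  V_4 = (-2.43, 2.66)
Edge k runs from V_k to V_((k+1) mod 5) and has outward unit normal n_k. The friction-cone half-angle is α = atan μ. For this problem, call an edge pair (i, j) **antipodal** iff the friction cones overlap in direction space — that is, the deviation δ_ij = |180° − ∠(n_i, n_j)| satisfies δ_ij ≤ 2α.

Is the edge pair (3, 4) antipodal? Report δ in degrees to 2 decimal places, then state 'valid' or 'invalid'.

α = atan 0.65 = 33.02°;  2α = 66.05°
edge 3: e_3 = (-1.88, -0.75);  n_3 = (-0.3705, +0.9288)
edge 4: e_4 = (+0.11, -3.48);  n_4 = (-0.9995, -0.0316)
∠(n_3, n_4) = 70.06°
δ = |180° − 70.06°| = 109.94°
109.94° > 2α = 66.05°  →  invalid

δ = 109.94°, invalid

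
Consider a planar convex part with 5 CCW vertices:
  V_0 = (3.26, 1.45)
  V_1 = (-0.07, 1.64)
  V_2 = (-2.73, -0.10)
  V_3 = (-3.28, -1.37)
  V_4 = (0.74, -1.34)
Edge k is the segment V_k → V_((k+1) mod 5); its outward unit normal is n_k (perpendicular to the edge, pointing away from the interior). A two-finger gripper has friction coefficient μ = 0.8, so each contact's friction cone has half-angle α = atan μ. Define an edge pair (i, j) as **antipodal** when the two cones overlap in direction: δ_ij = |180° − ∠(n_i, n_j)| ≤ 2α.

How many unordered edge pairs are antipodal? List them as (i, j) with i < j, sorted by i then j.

count = 6; pairs: (0,3), (0,4), (1,3), (1,4), (2,3), (2,4)

α = atan 0.8 = 38.66°;  2α = 77.32°
n_0 = (+0.0570, +0.9984)
n_1 = (-0.5474, +0.8369)
n_2 = (-0.9176, +0.3974)
n_3 = (+0.0075, -1.0000)
n_4 = (+0.7421, -0.6703)
  (0,1): δ = 143.54°  ·
  (0,2): δ = 110.15°  ·
  (0,3): δ = 3.69°  ✓
  (0,4): δ = 51.18°  ✓
  (1,2): δ = 146.61°  ·
  (1,3): δ = 32.76°  ✓
  (1,4): δ = 14.72°  ✓
  (2,3): δ = 66.16°  ✓
  (2,4): δ = 18.67°  ✓
  (3,4): δ = 132.52°  ·
antipodal pairs: 6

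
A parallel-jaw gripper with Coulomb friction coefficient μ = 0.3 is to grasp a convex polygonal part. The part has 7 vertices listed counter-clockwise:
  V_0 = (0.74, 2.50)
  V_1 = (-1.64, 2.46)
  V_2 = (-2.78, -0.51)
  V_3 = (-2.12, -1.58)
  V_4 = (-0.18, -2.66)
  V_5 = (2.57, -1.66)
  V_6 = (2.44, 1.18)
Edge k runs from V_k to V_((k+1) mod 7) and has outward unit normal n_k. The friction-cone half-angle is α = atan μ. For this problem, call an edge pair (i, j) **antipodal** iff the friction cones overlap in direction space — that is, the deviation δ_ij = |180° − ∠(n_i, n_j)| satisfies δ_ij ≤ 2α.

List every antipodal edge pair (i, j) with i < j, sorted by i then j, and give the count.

count = 6; pairs: (0,3), (0,4), (1,5), (2,5), (2,6), (3,6)

α = atan 0.3 = 16.70°;  2α = 33.40°
n_0 = (-0.0168, +0.9999)
n_1 = (-0.9336, +0.3583)
n_2 = (-0.8511, -0.5250)
n_3 = (-0.4864, -0.8737)
n_4 = (+0.3417, -0.9398)
n_5 = (+0.9990, +0.0457)
n_6 = (+0.6133, +0.7899)
  (0,1): δ = 111.96°  ·
  (0,2): δ = 59.30°  ·
  (0,3): δ = 30.07°  ✓
  (0,4): δ = 19.02°  ✓
  (0,5): δ = 91.66°  ·
  (0,6): δ = 141.21°  ·
  (1,2): δ = 127.33°  ·
  (1,3): δ = 98.11°  ·
  (1,4): δ = 49.02°  ·
  (1,5): δ = 23.62°  ✓
  (1,6): δ = 73.17°  ·
  (2,3): δ = 150.77°  ·
  (2,4): δ = 101.68°  ·
  (2,5): δ = 29.05°  ✓
  (2,6): δ = 20.50°  ✓
  (3,4): δ = 130.91°  ·
  (3,5): δ = 58.27°  ·
  (3,6): δ = 8.72°  ✓
  (4,5): δ = 107.36°  ·
  (4,6): δ = 57.81°  ·
  (5,6): δ = 130.45°  ·
antipodal pairs: 6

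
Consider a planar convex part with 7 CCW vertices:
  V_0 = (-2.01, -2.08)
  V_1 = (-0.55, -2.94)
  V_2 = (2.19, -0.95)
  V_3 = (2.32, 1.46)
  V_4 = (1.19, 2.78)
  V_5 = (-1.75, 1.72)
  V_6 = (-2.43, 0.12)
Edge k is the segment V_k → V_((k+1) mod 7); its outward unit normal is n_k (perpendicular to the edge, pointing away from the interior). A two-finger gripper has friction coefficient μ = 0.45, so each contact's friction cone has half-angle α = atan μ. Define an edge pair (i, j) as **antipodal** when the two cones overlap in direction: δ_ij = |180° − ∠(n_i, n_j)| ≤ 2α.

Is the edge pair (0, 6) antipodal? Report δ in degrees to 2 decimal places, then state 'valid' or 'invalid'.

δ = 131.31°, invalid

α = atan 0.45 = 24.23°;  2α = 48.46°
edge 0: e_0 = (+1.46, -0.86);  n_0 = (-0.5075, -0.8616)
edge 6: e_6 = (+0.42, -2.20);  n_6 = (-0.9823, -0.1875)
∠(n_0, n_6) = 48.69°
δ = |180° − 48.69°| = 131.31°
131.31° > 2α = 48.46°  →  invalid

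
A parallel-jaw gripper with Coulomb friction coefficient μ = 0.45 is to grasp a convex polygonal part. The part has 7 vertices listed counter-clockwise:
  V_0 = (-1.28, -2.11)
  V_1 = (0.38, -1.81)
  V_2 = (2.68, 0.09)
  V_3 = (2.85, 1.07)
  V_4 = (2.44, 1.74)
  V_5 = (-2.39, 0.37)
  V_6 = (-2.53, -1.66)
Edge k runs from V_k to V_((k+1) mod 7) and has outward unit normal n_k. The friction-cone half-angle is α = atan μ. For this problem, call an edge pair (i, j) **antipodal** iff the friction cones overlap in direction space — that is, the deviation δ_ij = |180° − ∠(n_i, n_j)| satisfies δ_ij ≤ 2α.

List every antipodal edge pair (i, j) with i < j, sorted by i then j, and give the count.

count = 7; pairs: (0,4), (1,4), (1,5), (2,5), (3,5), (3,6), (4,6)

α = atan 0.45 = 24.23°;  2α = 48.46°
n_0 = (+0.1778, -0.9841)
n_1 = (+0.6369, -0.7710)
n_2 = (+0.9853, -0.1709)
n_3 = (+0.8530, +0.5220)
n_4 = (-0.2729, +0.9620)
n_5 = (-0.9976, +0.0688)
n_6 = (-0.3387, -0.9409)
  (0,1): δ = 150.68°  ·
  (0,2): δ = 110.09°  ·
  (0,3): δ = 68.78°  ·
  (0,4): δ = 5.59°  ✓
  (0,5): δ = 75.81°  ·
  (0,6): δ = 149.96°  ·
  (1,2): δ = 139.40°  ·
  (1,3): δ = 98.10°  ·
  (1,4): δ = 23.72°  ✓
  (1,5): δ = 46.50°  ✓
  (1,6): δ = 120.64°  ·
  (2,3): δ = 138.69°  ·
  (2,4): δ = 64.32°  ·
  (2,5): δ = 5.90°  ✓
  (2,6): δ = 80.04°  ·
  (3,4): δ = 105.63°  ·
  (3,5): δ = 35.41°  ✓
  (3,6): δ = 38.74°  ✓
  (4,5): δ = 109.78°  ·
  (4,6): δ = 35.63°  ✓
  (5,6): δ = 105.85°  ·
antipodal pairs: 7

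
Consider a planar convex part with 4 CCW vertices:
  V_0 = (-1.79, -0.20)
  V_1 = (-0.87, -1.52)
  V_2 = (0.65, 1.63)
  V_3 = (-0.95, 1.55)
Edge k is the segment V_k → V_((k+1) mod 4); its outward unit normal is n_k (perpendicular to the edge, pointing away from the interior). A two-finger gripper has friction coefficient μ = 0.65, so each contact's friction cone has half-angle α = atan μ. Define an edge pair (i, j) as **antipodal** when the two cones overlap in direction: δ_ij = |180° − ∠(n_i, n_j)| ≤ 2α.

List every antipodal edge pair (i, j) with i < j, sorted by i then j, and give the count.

α = atan 0.65 = 33.02°;  2α = 66.05°
n_0 = (-0.8204, -0.5718)
n_1 = (+0.9006, -0.4346)
n_2 = (-0.0499, +0.9988)
n_3 = (-0.9015, +0.4327)
  (0,1): δ = 60.63°  ✓
  (0,2): δ = 57.99°  ✓
  (0,3): δ = 119.48°  ·
  (1,2): δ = 61.38°  ✓
  (1,3): δ = 0.12°  ✓
  (2,3): δ = 118.50°  ·
antipodal pairs: 4

count = 4; pairs: (0,1), (0,2), (1,2), (1,3)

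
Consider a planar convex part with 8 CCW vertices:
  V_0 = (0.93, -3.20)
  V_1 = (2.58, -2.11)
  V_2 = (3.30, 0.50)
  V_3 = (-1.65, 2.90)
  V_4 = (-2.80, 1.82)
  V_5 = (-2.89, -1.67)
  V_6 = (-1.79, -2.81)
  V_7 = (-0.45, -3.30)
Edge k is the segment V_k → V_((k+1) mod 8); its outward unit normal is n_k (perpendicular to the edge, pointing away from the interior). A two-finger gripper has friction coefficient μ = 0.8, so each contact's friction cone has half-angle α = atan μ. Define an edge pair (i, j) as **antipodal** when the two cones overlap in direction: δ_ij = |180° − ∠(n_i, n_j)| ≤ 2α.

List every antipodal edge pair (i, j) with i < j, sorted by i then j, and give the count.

count = 12; pairs: (0,2), (0,3), (0,4), (1,3), (1,4), (1,5), (2,4), (2,5), (2,6), (2,7), (3,6), (3,7)

α = atan 0.8 = 38.66°;  2α = 77.32°
n_0 = (+0.5512, -0.8344)
n_1 = (+0.9640, -0.2659)
n_2 = (+0.4363, +0.8998)
n_3 = (-0.6846, +0.7289)
n_4 = (-0.9997, +0.0258)
n_5 = (-0.7196, -0.6944)
n_6 = (-0.3434, -0.9392)
n_7 = (+0.0723, -0.9974)
  (0,1): δ = 138.87°  ·
  (0,2): δ = 59.32°  ✓
  (0,3): δ = 9.75°  ✓
  (0,4): δ = 55.07°  ✓
  (0,5): δ = 100.53°  ·
  (0,6): δ = 126.46°  ·
  (0,7): δ = 150.70°  ·
  (1,2): δ = 100.44°  ·
  (1,3): δ = 31.38°  ✓
  (1,4): δ = 13.94°  ✓
  (1,5): δ = 59.40°  ✓
  (1,6): δ = 85.34°  ·
  (1,7): δ = 109.57°  ·
  (2,3): δ = 110.93°  ·
  (2,4): δ = 65.61°  ✓
  (2,5): δ = 20.16°  ✓
  (2,6): δ = 5.78°  ✓
  (2,7): δ = 30.01°  ✓
  (3,4): δ = 134.68°  ·
  (3,5): δ = 89.23°  ·
  (3,6): δ = 63.29°  ✓
  (3,7): δ = 39.06°  ✓
  (4,5): δ = 134.55°  ·
  (4,6): δ = 108.61°  ·
  (4,7): δ = 84.38°  ·
  (5,6): δ = 154.06°  ·
  (5,7): δ = 129.83°  ·
  (6,7): δ = 155.77°  ·
antipodal pairs: 12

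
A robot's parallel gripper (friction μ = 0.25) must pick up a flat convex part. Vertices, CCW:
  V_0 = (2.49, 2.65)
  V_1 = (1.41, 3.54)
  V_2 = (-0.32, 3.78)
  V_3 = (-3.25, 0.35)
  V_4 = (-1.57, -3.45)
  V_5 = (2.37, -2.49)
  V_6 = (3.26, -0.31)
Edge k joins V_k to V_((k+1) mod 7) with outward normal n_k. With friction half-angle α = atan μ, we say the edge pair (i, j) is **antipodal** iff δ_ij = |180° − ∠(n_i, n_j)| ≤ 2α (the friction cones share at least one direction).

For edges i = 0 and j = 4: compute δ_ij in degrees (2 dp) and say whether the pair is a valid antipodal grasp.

α = atan 0.25 = 14.04°;  2α = 28.07°
edge 0: e_0 = (-1.08, +0.89);  n_0 = (+0.6360, +0.7717)
edge 4: e_4 = (+3.94, +0.96);  n_4 = (+0.2367, -0.9716)
∠(n_0, n_4) = 126.82°
δ = |180° − 126.82°| = 53.18°
53.18° > 2α = 28.07°  →  invalid

δ = 53.18°, invalid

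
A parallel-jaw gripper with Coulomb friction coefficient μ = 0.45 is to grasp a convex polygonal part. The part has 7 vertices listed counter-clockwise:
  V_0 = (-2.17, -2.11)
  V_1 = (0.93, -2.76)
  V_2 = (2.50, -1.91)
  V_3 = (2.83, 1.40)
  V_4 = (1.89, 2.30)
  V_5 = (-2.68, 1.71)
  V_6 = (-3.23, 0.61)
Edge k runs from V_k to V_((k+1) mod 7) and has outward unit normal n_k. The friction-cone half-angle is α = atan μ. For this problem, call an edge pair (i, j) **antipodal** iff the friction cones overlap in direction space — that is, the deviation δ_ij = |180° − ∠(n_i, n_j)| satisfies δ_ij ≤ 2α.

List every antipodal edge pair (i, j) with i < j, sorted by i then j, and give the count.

count = 7; pairs: (0,3), (0,4), (1,4), (1,5), (2,5), (2,6), (3,6)

α = atan 0.45 = 24.23°;  2α = 48.46°
n_0 = (-0.2052, -0.9787)
n_1 = (+0.4761, -0.8794)
n_2 = (+0.9951, -0.0992)
n_3 = (+0.6916, +0.7223)
n_4 = (-0.1280, +0.9918)
n_5 = (-0.8944, +0.4472)
n_6 = (-0.9317, -0.3631)
  (0,1): δ = 139.73°  ·
  (0,2): δ = 83.85°  ·
  (0,3): δ = 31.91°  ✓
  (0,4): δ = 19.20°  ✓
  (0,5): δ = 75.28°  ·
  (0,6): δ = 123.13°  ·
  (1,2): δ = 124.12°  ·
  (1,3): δ = 72.19°  ·
  (1,4): δ = 21.07°  ✓
  (1,5): δ = 35.00°  ✓
  (1,6): δ = 82.86°  ·
  (2,3): δ = 128.06°  ·
  (2,4): δ = 76.95°  ·
  (2,5): δ = 20.87°  ✓
  (2,6): δ = 26.98°  ✓
  (3,4): δ = 128.89°  ·
  (3,5): δ = 72.81°  ·
  (3,6): δ = 24.95°  ✓
  (4,5): δ = 123.92°  ·
  (4,6): δ = 76.07°  ·
  (5,6): δ = 132.14°  ·
antipodal pairs: 7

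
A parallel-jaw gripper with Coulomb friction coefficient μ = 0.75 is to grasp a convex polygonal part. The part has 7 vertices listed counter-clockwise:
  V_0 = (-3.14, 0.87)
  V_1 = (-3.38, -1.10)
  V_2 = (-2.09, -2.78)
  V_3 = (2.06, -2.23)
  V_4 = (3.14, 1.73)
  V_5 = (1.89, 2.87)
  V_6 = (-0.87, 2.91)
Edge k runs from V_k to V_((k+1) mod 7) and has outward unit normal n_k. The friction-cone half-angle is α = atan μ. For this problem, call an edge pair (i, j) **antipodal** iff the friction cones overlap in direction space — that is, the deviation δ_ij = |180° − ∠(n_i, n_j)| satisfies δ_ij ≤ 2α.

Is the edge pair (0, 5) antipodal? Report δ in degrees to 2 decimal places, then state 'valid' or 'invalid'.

α = atan 0.75 = 36.87°;  2α = 73.74°
edge 0: e_0 = (-0.24, -1.97);  n_0 = (-0.9927, +0.1209)
edge 5: e_5 = (-2.76, +0.04);  n_5 = (+0.0145, +0.9999)
∠(n_0, n_5) = 83.88°
δ = |180° − 83.88°| = 96.12°
96.12° > 2α = 73.74°  →  invalid

δ = 96.12°, invalid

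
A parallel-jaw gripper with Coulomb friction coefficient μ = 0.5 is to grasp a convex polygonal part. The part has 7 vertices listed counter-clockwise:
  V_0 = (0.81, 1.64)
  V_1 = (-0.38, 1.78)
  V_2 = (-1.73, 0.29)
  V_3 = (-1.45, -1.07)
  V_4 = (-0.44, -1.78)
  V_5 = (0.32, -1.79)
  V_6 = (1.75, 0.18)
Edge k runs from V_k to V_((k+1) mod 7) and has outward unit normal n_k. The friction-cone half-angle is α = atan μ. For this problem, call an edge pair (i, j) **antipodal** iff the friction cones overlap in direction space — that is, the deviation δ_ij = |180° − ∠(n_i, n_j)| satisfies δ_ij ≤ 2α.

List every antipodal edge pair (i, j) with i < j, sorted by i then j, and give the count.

count = 7; pairs: (0,3), (0,4), (1,4), (1,5), (2,5), (2,6), (3,6)

α = atan 0.5 = 26.57°;  2α = 53.13°
n_0 = (+0.1168, +0.9932)
n_1 = (-0.7411, +0.6714)
n_2 = (-0.9795, -0.2017)
n_3 = (-0.5751, -0.8181)
n_4 = (-0.0132, -0.9999)
n_5 = (+0.8093, -0.5874)
n_6 = (+0.8408, +0.5413)
  (0,1): δ = 125.47°  ·
  (0,2): δ = 71.66°  ·
  (0,3): δ = 28.40°  ✓
  (0,4): δ = 5.96°  ✓
  (0,5): δ = 60.73°  ·
  (0,6): δ = 129.48°  ·
  (1,2): δ = 126.19°  ·
  (1,3): δ = 82.93°  ·
  (1,4): δ = 48.58°  ✓
  (1,5): δ = 6.20°  ✓
  (1,6): δ = 74.95°  ·
  (2,3): δ = 136.74°  ·
  (2,4): δ = 102.39°  ·
  (2,5): δ = 47.61°  ✓
  (2,6): δ = 21.14°  ✓
  (3,4): δ = 145.65°  ·
  (3,5): δ = 90.87°  ·
  (3,6): δ = 22.12°  ✓
  (4,5): δ = 125.22°  ·
  (4,6): δ = 56.47°  ·
  (5,6): δ = 111.25°  ·
antipodal pairs: 7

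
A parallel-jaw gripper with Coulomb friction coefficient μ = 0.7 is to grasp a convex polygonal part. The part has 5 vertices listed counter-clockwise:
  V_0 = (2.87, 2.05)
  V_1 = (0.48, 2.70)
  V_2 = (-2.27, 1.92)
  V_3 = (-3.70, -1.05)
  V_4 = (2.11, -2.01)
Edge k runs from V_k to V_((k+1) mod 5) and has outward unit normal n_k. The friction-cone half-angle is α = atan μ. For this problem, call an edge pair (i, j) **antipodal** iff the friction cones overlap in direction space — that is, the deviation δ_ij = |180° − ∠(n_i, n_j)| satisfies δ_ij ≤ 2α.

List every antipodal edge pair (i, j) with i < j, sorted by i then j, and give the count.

α = atan 0.7 = 34.99°;  2α = 69.98°
n_0 = (+0.2624, +0.9649)
n_1 = (-0.2729, +0.9621)
n_2 = (-0.9010, +0.4338)
n_3 = (-0.1630, -0.9866)
n_4 = (+0.9829, -0.1840)
  (0,1): δ = 148.95°  ·
  (0,2): δ = 100.50°  ·
  (0,3): δ = 5.83°  ✓
  (0,4): δ = 94.61°  ·
  (1,2): δ = 131.55°  ·
  (1,3): δ = 25.22°  ✓
  (1,4): δ = 63.56°  ✓
  (2,3): δ = 73.67°  ·
  (2,4): δ = 15.11°  ✓
  (3,4): δ = 91.22°  ·
antipodal pairs: 4

count = 4; pairs: (0,3), (1,3), (1,4), (2,4)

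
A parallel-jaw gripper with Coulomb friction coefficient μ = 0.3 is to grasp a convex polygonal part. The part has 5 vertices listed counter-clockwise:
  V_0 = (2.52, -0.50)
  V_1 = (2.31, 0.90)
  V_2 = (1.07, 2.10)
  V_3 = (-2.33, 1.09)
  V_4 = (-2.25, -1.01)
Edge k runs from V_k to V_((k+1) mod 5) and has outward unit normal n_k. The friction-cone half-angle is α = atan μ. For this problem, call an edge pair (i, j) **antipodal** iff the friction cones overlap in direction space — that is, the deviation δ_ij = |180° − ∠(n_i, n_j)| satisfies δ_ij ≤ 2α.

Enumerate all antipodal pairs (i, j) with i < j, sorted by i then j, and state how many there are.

α = atan 0.3 = 16.70°;  2α = 33.40°
n_0 = (+0.9889, +0.1483)
n_1 = (+0.6954, +0.7186)
n_2 = (-0.2848, +0.9586)
n_3 = (-0.9993, -0.0381)
n_4 = (+0.1063, -0.9943)
  (0,1): δ = 142.59°  ·
  (0,2): δ = 81.99°  ·
  (0,3): δ = 6.35°  ✓
  (0,4): δ = 87.57°  ·
  (1,2): δ = 119.39°  ·
  (1,3): δ = 43.76°  ·
  (1,4): δ = 50.16°  ·
  (2,3): δ = 104.36°  ·
  (2,4): δ = 10.44°  ✓
  (3,4): δ = 86.08°  ·
antipodal pairs: 2

count = 2; pairs: (0,3), (2,4)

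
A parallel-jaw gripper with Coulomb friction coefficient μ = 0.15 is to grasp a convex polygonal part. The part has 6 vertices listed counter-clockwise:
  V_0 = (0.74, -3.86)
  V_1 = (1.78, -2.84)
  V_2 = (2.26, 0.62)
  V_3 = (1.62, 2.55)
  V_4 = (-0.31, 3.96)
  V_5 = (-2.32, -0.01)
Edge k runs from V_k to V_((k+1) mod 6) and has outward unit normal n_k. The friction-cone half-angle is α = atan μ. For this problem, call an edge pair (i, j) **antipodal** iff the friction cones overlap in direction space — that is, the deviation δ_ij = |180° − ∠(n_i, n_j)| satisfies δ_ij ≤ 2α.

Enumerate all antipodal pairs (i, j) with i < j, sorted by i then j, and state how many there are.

α = atan 0.15 = 8.53°;  2α = 17.06°
n_0 = (+0.7002, -0.7139)
n_1 = (+0.9905, -0.1374)
n_2 = (+0.9492, +0.3148)
n_3 = (+0.5899, +0.8075)
n_4 = (-0.8922, +0.4517)
n_5 = (-0.7828, -0.6222)
  (0,1): δ = 142.34°  ·
  (0,2): δ = 116.10°  ·
  (0,3): δ = 80.59°  ·
  (0,4): δ = 18.70°  ·
  (0,5): δ = 84.03°  ·
  (1,2): δ = 153.76°  ·
  (1,3): δ = 118.25°  ·
  (1,4): δ = 18.95°  ·
  (1,5): δ = 46.38°  ·
  (2,3): δ = 144.50°  ·
  (2,4): δ = 45.20°  ·
  (2,5): δ = 20.13°  ·
  (3,4): δ = 80.70°  ·
  (3,5): δ = 15.37°  ✓
  (4,5): δ = 114.67°  ·
antipodal pairs: 1

count = 1; pairs: (3,5)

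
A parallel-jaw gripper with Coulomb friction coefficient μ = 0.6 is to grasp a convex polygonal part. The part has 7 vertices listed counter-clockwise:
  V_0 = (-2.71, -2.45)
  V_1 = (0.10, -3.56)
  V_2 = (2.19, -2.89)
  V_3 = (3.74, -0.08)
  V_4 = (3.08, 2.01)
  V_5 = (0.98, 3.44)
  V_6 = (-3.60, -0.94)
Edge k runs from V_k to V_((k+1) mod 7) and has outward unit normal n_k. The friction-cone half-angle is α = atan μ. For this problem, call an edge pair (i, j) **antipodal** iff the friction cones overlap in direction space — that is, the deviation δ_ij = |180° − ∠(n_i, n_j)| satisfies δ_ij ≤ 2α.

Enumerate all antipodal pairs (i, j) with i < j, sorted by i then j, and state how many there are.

α = atan 0.6 = 30.96°;  2α = 61.93°
n_0 = (-0.3674, -0.9301)
n_1 = (+0.3053, -0.9523)
n_2 = (+0.8756, -0.4830)
n_3 = (+0.9536, +0.3011)
n_4 = (+0.5628, +0.8266)
n_5 = (-0.6912, +0.7227)
n_6 = (-0.8615, -0.5078)
  (0,1): δ = 140.67°  ·
  (0,2): δ = 97.33°  ·
  (0,3): δ = 50.92°  ✓
  (0,4): δ = 12.70°  ✓
  (0,5): δ = 65.28°  ·
  (0,6): δ = 142.07°  ·
  (1,2): δ = 136.66°  ·
  (1,3): δ = 90.25°  ·
  (1,4): δ = 52.03°  ✓
  (1,5): δ = 25.95°  ✓
  (1,6): δ = 102.74°  ·
  (2,3): δ = 133.59°  ·
  (2,4): δ = 95.37°  ·
  (2,5): δ = 17.40°  ✓
  (2,6): δ = 59.40°  ✓
  (3,4): δ = 141.78°  ·
  (3,5): δ = 63.80°  ·
  (3,6): δ = 12.99°  ✓
  (4,5): δ = 102.03°  ·
  (4,6): δ = 25.23°  ✓
  (5,6): δ = 103.21°  ·
antipodal pairs: 8

count = 8; pairs: (0,3), (0,4), (1,4), (1,5), (2,5), (2,6), (3,6), (4,6)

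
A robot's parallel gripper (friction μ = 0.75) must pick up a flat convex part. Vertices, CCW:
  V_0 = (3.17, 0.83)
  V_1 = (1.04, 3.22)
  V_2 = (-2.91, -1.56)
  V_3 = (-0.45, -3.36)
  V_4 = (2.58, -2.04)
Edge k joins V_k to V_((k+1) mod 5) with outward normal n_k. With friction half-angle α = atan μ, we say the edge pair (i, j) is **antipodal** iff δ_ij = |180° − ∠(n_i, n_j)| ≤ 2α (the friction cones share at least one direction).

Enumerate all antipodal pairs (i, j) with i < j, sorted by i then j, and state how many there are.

α = atan 0.75 = 36.87°;  2α = 73.74°
n_0 = (+0.7465, +0.6653)
n_1 = (-0.7709, +0.6370)
n_2 = (-0.5905, -0.8070)
n_3 = (+0.3994, -0.9168)
n_4 = (+0.9795, -0.2014)
  (0,1): δ = 81.28°  ·
  (0,2): δ = 12.10°  ✓
  (0,3): δ = 71.83°  ✓
  (0,4): δ = 126.68°  ·
  (1,2): δ = 86.62°  ·
  (1,3): δ = 26.89°  ✓
  (1,4): δ = 27.95°  ✓
  (2,3): δ = 120.27°  ·
  (2,4): δ = 65.42°  ✓
  (3,4): δ = 125.16°  ·
antipodal pairs: 5

count = 5; pairs: (0,2), (0,3), (1,3), (1,4), (2,4)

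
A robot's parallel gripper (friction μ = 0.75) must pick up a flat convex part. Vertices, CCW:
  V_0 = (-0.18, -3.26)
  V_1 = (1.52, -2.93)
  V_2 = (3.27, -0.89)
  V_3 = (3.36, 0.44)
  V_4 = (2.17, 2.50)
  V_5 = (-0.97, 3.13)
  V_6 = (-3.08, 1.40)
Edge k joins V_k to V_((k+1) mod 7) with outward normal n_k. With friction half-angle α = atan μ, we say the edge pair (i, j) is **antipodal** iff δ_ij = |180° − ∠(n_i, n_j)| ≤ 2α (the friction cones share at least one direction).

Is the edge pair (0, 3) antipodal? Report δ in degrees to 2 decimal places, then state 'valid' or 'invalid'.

δ = 70.97°, valid

α = atan 0.75 = 36.87°;  2α = 73.74°
edge 0: e_0 = (+1.70, +0.33);  n_0 = (+0.1906, -0.9817)
edge 3: e_3 = (-1.19, +2.06);  n_3 = (+0.8659, +0.5002)
∠(n_0, n_3) = 109.03°
δ = |180° − 109.03°| = 70.97°
70.97° ≤ 2α = 73.74°  →  valid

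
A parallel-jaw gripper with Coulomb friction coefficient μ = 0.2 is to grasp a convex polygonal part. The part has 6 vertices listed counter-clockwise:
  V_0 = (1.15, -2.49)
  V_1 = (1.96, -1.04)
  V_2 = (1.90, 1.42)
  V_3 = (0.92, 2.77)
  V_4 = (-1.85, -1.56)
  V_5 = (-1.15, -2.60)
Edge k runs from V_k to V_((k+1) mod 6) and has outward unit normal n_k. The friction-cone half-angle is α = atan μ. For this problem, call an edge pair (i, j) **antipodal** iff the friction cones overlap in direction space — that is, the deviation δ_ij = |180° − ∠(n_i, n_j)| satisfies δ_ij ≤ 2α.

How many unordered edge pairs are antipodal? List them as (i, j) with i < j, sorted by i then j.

count = 2; pairs: (0,3), (2,4)

α = atan 0.2 = 11.31°;  2α = 22.62°
n_0 = (+0.8730, -0.4877)
n_1 = (+0.9997, +0.0244)
n_2 = (+0.8093, +0.5875)
n_3 = (-0.8424, +0.5389)
n_4 = (-0.8296, -0.5584)
n_5 = (+0.0478, -0.9989)
  (0,1): δ = 149.41°  ·
  (0,2): δ = 114.83°  ·
  (0,3): δ = 3.42°  ✓
  (0,4): δ = 63.13°  ·
  (0,5): δ = 121.93°  ·
  (1,2): δ = 145.42°  ·
  (1,3): δ = 34.01°  ·
  (1,4): δ = 32.55°  ·
  (1,5): δ = 91.34°  ·
  (2,3): δ = 68.58°  ·
  (2,4): δ = 2.03°  ✓
  (2,5): δ = 56.76°  ·
  (3,4): δ = 113.45°  ·
  (3,5): δ = 54.65°  ·
  (4,5): δ = 121.21°  ·
antipodal pairs: 2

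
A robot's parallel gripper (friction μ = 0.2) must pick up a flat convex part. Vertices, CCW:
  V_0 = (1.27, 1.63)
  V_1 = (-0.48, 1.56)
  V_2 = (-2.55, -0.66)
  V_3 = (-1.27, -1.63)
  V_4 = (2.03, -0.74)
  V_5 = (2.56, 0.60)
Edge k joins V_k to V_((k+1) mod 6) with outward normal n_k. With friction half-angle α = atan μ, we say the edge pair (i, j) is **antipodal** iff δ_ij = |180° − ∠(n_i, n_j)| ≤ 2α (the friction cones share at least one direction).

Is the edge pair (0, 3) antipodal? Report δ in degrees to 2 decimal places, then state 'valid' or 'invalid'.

δ = 12.80°, valid

α = atan 0.2 = 11.31°;  2α = 22.62°
edge 0: e_0 = (-1.75, -0.07);  n_0 = (-0.0400, +0.9992)
edge 3: e_3 = (+3.30, +0.89);  n_3 = (+0.2604, -0.9655)
∠(n_0, n_3) = 167.20°
δ = |180° − 167.20°| = 12.80°
12.80° ≤ 2α = 22.62°  →  valid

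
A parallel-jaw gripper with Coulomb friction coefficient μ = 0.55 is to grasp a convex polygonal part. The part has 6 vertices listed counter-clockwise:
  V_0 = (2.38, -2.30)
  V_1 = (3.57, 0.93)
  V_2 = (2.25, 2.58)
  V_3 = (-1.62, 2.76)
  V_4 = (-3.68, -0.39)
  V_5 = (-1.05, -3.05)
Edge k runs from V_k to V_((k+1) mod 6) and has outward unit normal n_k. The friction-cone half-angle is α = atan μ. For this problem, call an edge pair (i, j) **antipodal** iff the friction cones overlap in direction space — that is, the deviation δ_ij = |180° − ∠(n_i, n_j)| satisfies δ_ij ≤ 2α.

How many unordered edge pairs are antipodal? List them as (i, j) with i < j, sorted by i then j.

count = 5; pairs: (0,3), (1,4), (2,4), (2,5), (3,5)

α = atan 0.55 = 28.81°;  2α = 57.62°
n_0 = (+0.9383, -0.3457)
n_1 = (+0.7809, +0.6247)
n_2 = (+0.0465, +0.9989)
n_3 = (-0.8369, +0.5473)
n_4 = (-0.7111, -0.7031)
n_5 = (+0.2136, -0.9769)
  (0,1): δ = 121.12°  ·
  (0,2): δ = 72.44°  ·
  (0,3): δ = 12.96°  ✓
  (0,4): δ = 64.90°  ·
  (0,5): δ = 122.56°  ·
  (1,2): δ = 131.32°  ·
  (1,3): δ = 71.84°  ·
  (1,4): δ = 6.02°  ✓
  (1,5): δ = 63.67°  ·
  (2,3): δ = 120.52°  ·
  (2,4): δ = 42.66°  ✓
  (2,5): δ = 15.00°  ✓
  (3,4): δ = 102.14°  ·
  (3,5): δ = 44.48°  ✓
  (4,5): δ = 122.34°  ·
antipodal pairs: 5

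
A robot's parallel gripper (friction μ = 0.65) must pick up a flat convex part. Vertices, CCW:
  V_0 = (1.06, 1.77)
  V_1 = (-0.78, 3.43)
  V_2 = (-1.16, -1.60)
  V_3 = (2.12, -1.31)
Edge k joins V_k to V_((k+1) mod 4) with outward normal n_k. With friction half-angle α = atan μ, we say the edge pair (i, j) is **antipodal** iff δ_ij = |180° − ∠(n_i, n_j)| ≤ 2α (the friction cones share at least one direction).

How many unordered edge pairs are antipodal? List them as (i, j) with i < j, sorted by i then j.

count = 3; pairs: (0,1), (0,2), (1,3)

α = atan 0.65 = 33.02°;  2α = 66.05°
n_0 = (+0.6699, +0.7425)
n_1 = (-0.9972, +0.0753)
n_2 = (+0.0881, -0.9961)
n_3 = (+0.9456, +0.3254)
  (0,1): δ = 52.26°  ✓
  (0,2): δ = 47.11°  ✓
  (0,3): δ = 151.05°  ·
  (1,2): δ = 80.63°  ·
  (1,3): δ = 23.31°  ✓
  (2,3): δ = 76.06°  ·
antipodal pairs: 3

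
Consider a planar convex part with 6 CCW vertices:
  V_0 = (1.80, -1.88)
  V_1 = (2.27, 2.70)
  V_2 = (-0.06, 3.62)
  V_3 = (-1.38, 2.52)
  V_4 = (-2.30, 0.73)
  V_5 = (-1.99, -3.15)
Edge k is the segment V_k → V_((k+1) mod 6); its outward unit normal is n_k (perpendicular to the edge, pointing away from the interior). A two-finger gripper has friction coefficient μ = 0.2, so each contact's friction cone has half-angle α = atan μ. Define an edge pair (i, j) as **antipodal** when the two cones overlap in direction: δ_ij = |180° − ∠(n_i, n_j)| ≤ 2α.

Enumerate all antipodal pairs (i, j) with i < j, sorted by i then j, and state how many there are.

count = 3; pairs: (0,3), (0,4), (2,5)

α = atan 0.2 = 11.31°;  2α = 22.62°
n_0 = (+0.9948, -0.1021)
n_1 = (+0.3673, +0.9301)
n_2 = (-0.6402, +0.7682)
n_3 = (-0.8894, +0.4571)
n_4 = (-0.9968, -0.0796)
n_5 = (+0.3177, -0.9482)
  (0,1): δ = 105.69°  ·
  (0,2): δ = 44.34°  ·
  (0,3): δ = 21.34°  ✓
  (0,4): δ = 10.43°  ✓
  (0,5): δ = 114.38°  ·
  (1,2): δ = 118.65°  ·
  (1,3): δ = 95.66°  ·
  (1,4): δ = 63.89°  ·
  (1,5): δ = 40.07°  ·
  (2,3): δ = 157.01°  ·
  (2,4): δ = 125.24°  ·
  (2,5): δ = 21.28°  ✓
  (3,4): δ = 148.23°  ·
  (3,5): δ = 44.27°  ·
  (4,5): δ = 76.04°  ·
antipodal pairs: 3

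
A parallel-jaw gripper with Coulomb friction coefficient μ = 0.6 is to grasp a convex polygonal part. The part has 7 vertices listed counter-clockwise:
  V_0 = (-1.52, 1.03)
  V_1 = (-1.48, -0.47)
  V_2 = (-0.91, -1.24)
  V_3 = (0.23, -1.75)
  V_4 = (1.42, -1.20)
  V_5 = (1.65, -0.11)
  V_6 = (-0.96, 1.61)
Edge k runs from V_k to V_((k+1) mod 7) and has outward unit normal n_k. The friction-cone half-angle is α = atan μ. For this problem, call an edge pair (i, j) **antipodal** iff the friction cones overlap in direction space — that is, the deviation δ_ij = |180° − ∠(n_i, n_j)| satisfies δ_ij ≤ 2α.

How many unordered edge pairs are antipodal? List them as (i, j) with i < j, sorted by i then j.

count = 8; pairs: (0,4), (0,5), (1,4), (1,5), (2,5), (3,5), (3,6), (4,6)

α = atan 0.6 = 30.96°;  2α = 61.93°
n_0 = (-0.9996, -0.0267)
n_1 = (-0.8037, -0.5950)
n_2 = (-0.4084, -0.9128)
n_3 = (+0.4195, -0.9077)
n_4 = (+0.9785, -0.2065)
n_5 = (+0.5503, +0.8350)
n_6 = (-0.7194, +0.6946)
  (0,1): δ = 145.02°  ·
  (0,2): δ = 115.63°  ·
  (0,3): δ = 66.72°  ·
  (0,4): δ = 13.44°  ✓
  (0,5): δ = 55.09°  ✓
  (0,6): δ = 134.48°  ·
  (1,2): δ = 150.61°  ·
  (1,3): δ = 101.71°  ·
  (1,4): δ = 48.43°  ✓
  (1,5): δ = 20.10°  ✓
  (1,6): δ = 99.49°  ·
  (2,3): δ = 131.09°  ·
  (2,4): δ = 77.81°  ·
  (2,5): δ = 9.28°  ✓
  (2,6): δ = 70.11°  ·
  (3,4): δ = 126.72°  ·
  (3,5): δ = 58.19°  ✓
  (3,6): δ = 21.20°  ✓
  (4,5): δ = 111.47°  ·
  (4,6): δ = 32.08°  ✓
  (5,6): δ = 100.61°  ·
antipodal pairs: 8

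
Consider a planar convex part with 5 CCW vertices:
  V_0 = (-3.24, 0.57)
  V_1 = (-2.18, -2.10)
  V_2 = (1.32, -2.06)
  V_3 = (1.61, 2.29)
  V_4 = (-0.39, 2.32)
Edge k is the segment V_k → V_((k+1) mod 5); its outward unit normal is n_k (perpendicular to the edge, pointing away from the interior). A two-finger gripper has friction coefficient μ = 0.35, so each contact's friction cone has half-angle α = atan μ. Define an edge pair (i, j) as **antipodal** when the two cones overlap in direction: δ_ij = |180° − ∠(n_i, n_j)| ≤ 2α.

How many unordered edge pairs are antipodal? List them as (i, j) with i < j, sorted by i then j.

α = atan 0.35 = 19.29°;  2α = 38.58°
n_0 = (-0.9294, -0.3690)
n_1 = (+0.0114, -0.9999)
n_2 = (+0.9978, -0.0665)
n_3 = (+0.0150, +0.9999)
n_4 = (-0.5233, +0.8522)
  (0,1): δ = 111.00°  ·
  (0,2): δ = 25.47°  ✓
  (0,3): δ = 67.49°  ·
  (0,4): δ = 99.90°  ·
  (1,2): δ = 94.47°  ·
  (1,3): δ = 1.51°  ✓
  (1,4): δ = 30.90°  ✓
  (2,3): δ = 87.05°  ·
  (2,4): δ = 54.63°  ·
  (3,4): δ = 147.59°  ·
antipodal pairs: 3

count = 3; pairs: (0,2), (1,3), (1,4)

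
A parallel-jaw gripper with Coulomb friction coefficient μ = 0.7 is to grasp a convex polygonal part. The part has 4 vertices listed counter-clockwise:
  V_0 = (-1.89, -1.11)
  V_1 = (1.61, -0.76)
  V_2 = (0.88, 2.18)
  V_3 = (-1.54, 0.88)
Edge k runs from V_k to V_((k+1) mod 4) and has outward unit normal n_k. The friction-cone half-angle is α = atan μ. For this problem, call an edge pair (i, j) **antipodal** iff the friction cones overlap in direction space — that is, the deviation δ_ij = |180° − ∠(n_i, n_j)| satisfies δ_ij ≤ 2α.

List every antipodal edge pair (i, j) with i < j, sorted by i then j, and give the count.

count = 2; pairs: (0,2), (1,3)

α = atan 0.7 = 34.99°;  2α = 69.98°
n_0 = (+0.0995, -0.9950)
n_1 = (+0.9705, +0.2410)
n_2 = (-0.4732, +0.8809)
n_3 = (-0.9849, +0.1732)
  (0,1): δ = 81.77°  ·
  (0,2): δ = 22.53°  ✓
  (0,3): δ = 74.31°  ·
  (1,2): δ = 75.70°  ·
  (1,3): δ = 23.92°  ✓
  (2,3): δ = 128.22°  ·
antipodal pairs: 2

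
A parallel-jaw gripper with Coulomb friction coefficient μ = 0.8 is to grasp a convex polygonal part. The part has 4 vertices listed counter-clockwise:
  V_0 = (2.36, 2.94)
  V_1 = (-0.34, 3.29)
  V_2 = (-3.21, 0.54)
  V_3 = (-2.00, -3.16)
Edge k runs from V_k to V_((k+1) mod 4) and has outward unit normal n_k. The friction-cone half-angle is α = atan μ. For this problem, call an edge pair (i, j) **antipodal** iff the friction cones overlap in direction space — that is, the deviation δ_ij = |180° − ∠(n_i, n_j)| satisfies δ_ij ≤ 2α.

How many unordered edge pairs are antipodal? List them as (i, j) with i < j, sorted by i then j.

count = 4; pairs: (0,2), (0,3), (1,3), (2,3)

α = atan 0.8 = 38.66°;  2α = 77.32°
n_0 = (+0.1286, +0.9917)
n_1 = (-0.6919, +0.7220)
n_2 = (-0.9505, -0.3108)
n_3 = (+0.8136, -0.5815)
  (0,1): δ = 128.84°  ·
  (0,2): δ = 64.50°  ✓
  (0,3): δ = 61.83°  ✓
  (1,2): δ = 115.67°  ·
  (1,3): δ = 10.67°  ✓
  (2,3): δ = 53.66°  ✓
antipodal pairs: 4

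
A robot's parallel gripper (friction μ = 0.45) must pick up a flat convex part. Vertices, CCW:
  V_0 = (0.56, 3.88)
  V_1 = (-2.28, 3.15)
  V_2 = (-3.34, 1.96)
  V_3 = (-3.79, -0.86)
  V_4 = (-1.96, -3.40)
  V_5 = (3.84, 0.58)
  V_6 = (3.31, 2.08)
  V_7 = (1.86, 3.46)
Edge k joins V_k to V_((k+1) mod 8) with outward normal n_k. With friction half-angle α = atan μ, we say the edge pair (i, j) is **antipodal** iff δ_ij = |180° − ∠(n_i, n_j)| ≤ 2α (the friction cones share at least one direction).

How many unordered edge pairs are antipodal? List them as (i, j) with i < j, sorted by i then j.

α = atan 0.45 = 24.23°;  2α = 48.46°
n_0 = (-0.2489, +0.9685)
n_1 = (-0.7467, +0.6651)
n_2 = (-0.9875, +0.1576)
n_3 = (-0.8114, -0.5846)
n_4 = (+0.5658, -0.8245)
n_5 = (+0.9429, +0.3331)
n_6 = (+0.6894, +0.7244)
n_7 = (+0.3074, +0.9516)
  (0,1): δ = 146.11°  ·
  (0,2): δ = 113.48°  ·
  (0,3): δ = 68.64°  ·
  (0,4): δ = 20.04°  ✓
  (0,5): δ = 95.04°  ·
  (0,6): δ = 122.00°  ·
  (0,7): δ = 147.68°  ·
  (1,2): δ = 147.37°  ·
  (1,3): δ = 102.54°  ·
  (1,4): δ = 13.85°  ✓
  (1,5): δ = 61.15°  ·
  (1,6): δ = 88.11°  ·
  (1,7): δ = 113.79°  ·
  (2,3): δ = 135.16°  ·
  (2,4): δ = 46.48°  ✓
  (2,5): δ = 28.53°  ✓
  (2,6): δ = 55.48°  ·
  (2,7): δ = 81.16°  ·
  (3,4): δ = 91.31°  ·
  (3,5): δ = 16.31°  ✓
  (3,6): δ = 10.65°  ✓
  (3,7): δ = 36.32°  ✓
  (4,5): δ = 105.00°  ·
  (4,6): δ = 78.04°  ·
  (4,7): δ = 52.36°  ·
  (5,6): δ = 153.04°  ·
  (5,7): δ = 127.36°  ·
  (6,7): δ = 154.32°  ·
antipodal pairs: 7

count = 7; pairs: (0,4), (1,4), (2,4), (2,5), (3,5), (3,6), (3,7)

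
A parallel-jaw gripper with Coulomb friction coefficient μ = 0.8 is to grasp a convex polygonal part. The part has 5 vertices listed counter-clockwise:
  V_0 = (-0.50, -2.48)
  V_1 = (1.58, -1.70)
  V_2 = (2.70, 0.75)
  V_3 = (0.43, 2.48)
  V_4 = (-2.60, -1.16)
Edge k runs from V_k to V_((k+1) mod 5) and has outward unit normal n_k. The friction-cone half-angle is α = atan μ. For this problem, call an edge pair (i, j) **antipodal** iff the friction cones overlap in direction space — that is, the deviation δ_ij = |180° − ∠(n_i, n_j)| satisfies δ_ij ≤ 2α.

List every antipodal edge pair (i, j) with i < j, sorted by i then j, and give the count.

α = atan 0.8 = 38.66°;  2α = 77.32°
n_0 = (+0.3511, -0.9363)
n_1 = (+0.9095, -0.4158)
n_2 = (+0.6061, +0.7954)
n_3 = (-0.7686, +0.6398)
n_4 = (-0.5322, -0.8466)
  (0,1): δ = 135.12°  ·
  (0,2): δ = 57.87°  ✓
  (0,3): δ = 29.67°  ✓
  (0,4): δ = 127.29°  ·
  (1,2): δ = 102.74°  ·
  (1,3): δ = 15.21°  ✓
  (1,4): δ = 82.41°  ·
  (2,3): δ = 92.46°  ·
  (2,4): δ = 5.16°  ✓
  (3,4): δ = 82.38°  ·
antipodal pairs: 4

count = 4; pairs: (0,2), (0,3), (1,3), (2,4)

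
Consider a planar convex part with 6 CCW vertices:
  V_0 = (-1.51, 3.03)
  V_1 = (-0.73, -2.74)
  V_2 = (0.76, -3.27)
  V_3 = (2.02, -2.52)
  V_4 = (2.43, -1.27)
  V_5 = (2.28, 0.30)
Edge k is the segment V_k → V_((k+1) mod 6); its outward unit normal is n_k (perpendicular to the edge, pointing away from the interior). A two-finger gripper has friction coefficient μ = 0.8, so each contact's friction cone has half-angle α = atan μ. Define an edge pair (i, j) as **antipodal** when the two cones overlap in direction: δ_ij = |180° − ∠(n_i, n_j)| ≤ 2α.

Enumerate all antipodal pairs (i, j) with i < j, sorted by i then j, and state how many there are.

α = atan 0.8 = 38.66°;  2α = 77.32°
n_0 = (-0.9910, -0.1340)
n_1 = (-0.3351, -0.9422)
n_2 = (+0.5115, -0.8593)
n_3 = (+0.9502, -0.3117)
n_4 = (+0.9955, +0.0951)
n_5 = (+0.5845, +0.8114)
  (0,1): δ = 117.28°  ·
  (0,2): δ = 66.94°  ✓
  (0,3): δ = 25.86°  ✓
  (0,4): δ = 2.24°  ✓
  (0,5): δ = 46.54°  ✓
  (1,2): δ = 129.66°  ·
  (1,3): δ = 88.58°  ·
  (1,4): δ = 64.96°  ✓
  (1,5): δ = 16.19°  ✓
  (2,3): δ = 138.92°  ·
  (2,4): δ = 115.31°  ·
  (2,5): δ = 66.53°  ✓
  (3,4): δ = 156.38°  ·
  (3,5): δ = 107.61°  ·
  (4,5): δ = 131.22°  ·
antipodal pairs: 7

count = 7; pairs: (0,2), (0,3), (0,4), (0,5), (1,4), (1,5), (2,5)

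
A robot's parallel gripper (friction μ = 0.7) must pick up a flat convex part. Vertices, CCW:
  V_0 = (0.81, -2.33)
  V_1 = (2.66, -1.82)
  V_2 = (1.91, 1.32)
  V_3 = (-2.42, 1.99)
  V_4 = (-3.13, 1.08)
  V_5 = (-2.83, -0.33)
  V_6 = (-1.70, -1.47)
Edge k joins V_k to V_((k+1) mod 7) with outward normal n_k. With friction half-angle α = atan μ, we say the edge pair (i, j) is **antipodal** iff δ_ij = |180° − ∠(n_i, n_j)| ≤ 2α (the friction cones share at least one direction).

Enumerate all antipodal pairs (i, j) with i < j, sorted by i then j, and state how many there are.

α = atan 0.7 = 34.99°;  2α = 69.98°
n_0 = (+0.2658, -0.9640)
n_1 = (+0.9726, +0.2323)
n_2 = (+0.1529, +0.9882)
n_3 = (-0.7884, +0.6151)
n_4 = (-0.9781, -0.2081)
n_5 = (-0.7102, -0.7040)
n_6 = (-0.3241, -0.9460)
  (0,1): δ = 91.98°  ·
  (0,2): δ = 24.21°  ✓
  (0,3): δ = 36.63°  ✓
  (0,4): δ = 86.60°  ·
  (0,5): δ = 119.34°  ·
  (0,6): δ = 145.67°  ·
  (1,2): δ = 112.23°  ·
  (1,3): δ = 51.40°  ✓
  (1,4): δ = 1.42°  ✓
  (1,5): δ = 31.31°  ✓
  (1,6): δ = 57.65°  ✓
  (2,3): δ = 119.17°  ·
  (2,4): δ = 69.19°  ✓
  (2,5): δ = 36.46°  ✓
  (2,6): δ = 10.12°  ✓
  (3,4): δ = 130.03°  ·
  (3,5): δ = 97.29°  ·
  (3,6): δ = 70.95°  ·
  (4,5): δ = 147.26°  ·
  (4,6): δ = 120.92°  ·
  (5,6): δ = 153.66°  ·
antipodal pairs: 9

count = 9; pairs: (0,2), (0,3), (1,3), (1,4), (1,5), (1,6), (2,4), (2,5), (2,6)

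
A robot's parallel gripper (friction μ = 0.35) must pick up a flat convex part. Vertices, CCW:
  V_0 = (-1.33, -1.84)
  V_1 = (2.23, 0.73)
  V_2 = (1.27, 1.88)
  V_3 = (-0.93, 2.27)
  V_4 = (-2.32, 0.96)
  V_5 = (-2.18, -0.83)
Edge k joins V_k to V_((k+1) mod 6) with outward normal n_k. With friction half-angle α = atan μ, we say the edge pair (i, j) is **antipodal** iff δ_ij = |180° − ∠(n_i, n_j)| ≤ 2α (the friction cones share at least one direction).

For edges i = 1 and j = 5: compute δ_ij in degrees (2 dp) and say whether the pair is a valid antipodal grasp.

α = atan 0.35 = 19.29°;  2α = 38.58°
edge 1: e_1 = (-0.96, +1.15);  n_1 = (+0.7677, +0.6408)
edge 5: e_5 = (+0.85, -1.01);  n_5 = (-0.7651, -0.6439)
∠(n_1, n_5) = 179.77°
δ = |180° − 179.77°| = 0.23°
0.23° ≤ 2α = 38.58°  →  valid

δ = 0.23°, valid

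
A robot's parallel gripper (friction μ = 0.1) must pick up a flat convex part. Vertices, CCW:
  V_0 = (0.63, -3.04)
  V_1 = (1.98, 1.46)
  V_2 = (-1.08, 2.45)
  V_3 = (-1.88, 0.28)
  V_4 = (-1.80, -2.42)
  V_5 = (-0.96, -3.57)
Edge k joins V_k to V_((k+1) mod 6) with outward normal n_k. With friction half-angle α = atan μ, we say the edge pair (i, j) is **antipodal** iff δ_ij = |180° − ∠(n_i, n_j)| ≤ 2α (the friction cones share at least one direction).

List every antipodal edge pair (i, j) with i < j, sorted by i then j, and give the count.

count = 1; pairs: (0,2)

α = atan 0.1 = 5.71°;  2α = 11.42°
n_0 = (+0.9578, -0.2873)
n_1 = (+0.3078, +0.9514)
n_2 = (-0.9383, +0.3459)
n_3 = (-0.9996, -0.0296)
n_4 = (-0.8075, -0.5898)
n_5 = (+0.3162, -0.9487)
  (0,1): δ = 91.23°  ·
  (0,2): δ = 3.54°  ✓
  (0,3): δ = 18.40°  ·
  (0,4): δ = 52.84°  ·
  (0,5): δ = 125.13°  ·
  (1,2): δ = 92.31°  ·
  (1,3): δ = 70.37°  ·
  (1,4): δ = 35.93°  ·
  (1,5): δ = 36.36°  ·
  (2,3): δ = 158.07°  ·
  (2,4): δ = 123.62°  ·
  (2,5): δ = 51.33°  ·
  (3,4): δ = 145.55°  ·
  (3,5): δ = 73.26°  ·
  (4,5): δ = 107.71°  ·
antipodal pairs: 1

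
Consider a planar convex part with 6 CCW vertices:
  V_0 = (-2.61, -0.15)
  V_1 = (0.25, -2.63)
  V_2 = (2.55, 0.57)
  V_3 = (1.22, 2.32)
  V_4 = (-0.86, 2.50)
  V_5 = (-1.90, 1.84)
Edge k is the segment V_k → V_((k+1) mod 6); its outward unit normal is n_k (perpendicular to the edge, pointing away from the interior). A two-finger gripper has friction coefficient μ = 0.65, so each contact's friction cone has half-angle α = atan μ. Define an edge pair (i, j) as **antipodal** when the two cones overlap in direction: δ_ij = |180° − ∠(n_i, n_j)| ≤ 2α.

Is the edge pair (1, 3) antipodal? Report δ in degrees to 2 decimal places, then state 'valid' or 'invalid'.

α = atan 0.65 = 33.02°;  2α = 66.05°
edge 1: e_1 = (+2.30, +3.20);  n_1 = (+0.8120, -0.5836)
edge 3: e_3 = (-2.08, +0.18);  n_3 = (+0.0862, +0.9963)
∠(n_1, n_3) = 120.76°
δ = |180° − 120.76°| = 59.24°
59.24° ≤ 2α = 66.05°  →  valid

δ = 59.24°, valid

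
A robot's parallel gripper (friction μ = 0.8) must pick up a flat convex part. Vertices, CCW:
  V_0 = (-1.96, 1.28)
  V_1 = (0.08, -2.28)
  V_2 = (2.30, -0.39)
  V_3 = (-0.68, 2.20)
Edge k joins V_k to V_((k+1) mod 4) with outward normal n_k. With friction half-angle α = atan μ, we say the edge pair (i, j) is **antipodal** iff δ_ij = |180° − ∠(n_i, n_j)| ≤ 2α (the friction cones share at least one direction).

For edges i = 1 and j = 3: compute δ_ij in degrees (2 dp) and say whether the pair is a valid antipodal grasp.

δ = 4.70°, valid

α = atan 0.8 = 38.66°;  2α = 77.32°
edge 1: e_1 = (+2.22, +1.89);  n_1 = (+0.6482, -0.7614)
edge 3: e_3 = (-1.28, -0.92);  n_3 = (-0.5836, +0.8120)
∠(n_1, n_3) = 175.30°
δ = |180° − 175.30°| = 4.70°
4.70° ≤ 2α = 77.32°  →  valid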